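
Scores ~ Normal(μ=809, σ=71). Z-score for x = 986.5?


z = (x - μ)/σ = (986.5 - 809)/71 = 2.5

z = 2.5


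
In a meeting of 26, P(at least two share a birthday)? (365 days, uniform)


P(all different) = Π(365-i)/365 for i=0..25
= 0.401759
P(match) = 1 - 0.401759 = 0.598241

P ≈ 0.5982 ≈ 59.82%


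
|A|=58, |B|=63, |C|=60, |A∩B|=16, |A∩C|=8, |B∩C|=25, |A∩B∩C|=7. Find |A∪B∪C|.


|A∪B∪C| = 58+63+60-16-8-25+7 = 139

|A∪B∪C| = 139


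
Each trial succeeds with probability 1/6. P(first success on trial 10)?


Geometric: P(X=10) = (1-p)^(k-1)×p = (5/6)^9×1/6 = 1953125/60466176

P(X=10) = 1953125/60466176 ≈ 3.23%


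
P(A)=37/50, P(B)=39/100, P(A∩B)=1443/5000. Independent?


P(A)×P(B) = 1443/5000
P(A∩B) = 1443/5000
Equal ✓ → Independent

Yes, independent


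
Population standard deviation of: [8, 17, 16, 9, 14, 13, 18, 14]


Mean = 109/8
  (8-109/8)²=2025/64
  (17-109/8)²=729/64
  (16-109/8)²=361/64
  (9-109/8)²=1369/64
  (14-109/8)²=9/64
  (13-109/8)²=25/64
  (18-109/8)²=1225/64
  (14-109/8)²=9/64
Σ(x-μ)² = 719/8
σ² = (719/8)/8 = 719/64

σ = √(719/64) ≈ 3.3518


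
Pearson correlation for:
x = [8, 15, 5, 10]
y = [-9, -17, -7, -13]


n=4, Σx=38, Σy=-46, Σxy=-492, Σx²=414, Σy²=588
r = (4×(-492) - 38×(-46))/√((4×414 - 38²)(4×588 - (-46)²))
= -220/√(212×236) = -220/√50032 ≈ -220/223.6783 ≈ -0.9836

r ≈ -0.9836


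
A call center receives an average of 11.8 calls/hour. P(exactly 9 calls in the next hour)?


Poisson(λ=11.8): P(X=9) = e^(-λ)×λ^k/k!
= e^(-11.8) × 11.8^9 / 9!
≈ 7.504557915e-06 × 4435453859.15 / 362880 ≈ 0.091728

P(X=9) ≈ 0.091728 ≈ 9.17%


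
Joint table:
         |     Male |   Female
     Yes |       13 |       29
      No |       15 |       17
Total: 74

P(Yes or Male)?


P(Yes∨Male) = P(Yes) + P(Male) - P(Yes∧Male)
= (42 + 28 - 13)/74 = 57/74

P = 57/74 ≈ 77.03%


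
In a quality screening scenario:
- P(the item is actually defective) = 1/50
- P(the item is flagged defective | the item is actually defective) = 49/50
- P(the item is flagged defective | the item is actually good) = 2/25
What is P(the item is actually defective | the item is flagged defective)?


Using Bayes' theorem:
P(A|B) = P(B|A)·P(A) / P(B)

P(the item is flagged defective) = 49/50 × 1/50 + 2/25 × 49/50
= 49/2500 + 49/625 = 49/500

P(the item is actually defective|the item is flagged defective) = (49/2500) / (49/500) = 1/5

P(the item is actually defective|the item is flagged defective) = 1/5 ≈ 20.00%


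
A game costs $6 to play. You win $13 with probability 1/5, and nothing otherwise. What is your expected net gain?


E[gain] = (13-6)×1/5 + (-6)×4/5
= 7/5 - 24/5 = -17/5

Expected net gain = $-17/5 ≈ $-3.40


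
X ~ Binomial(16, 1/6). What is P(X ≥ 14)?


P(X ≥ 14) = Σ P(X=i) for i=14..16
P(X=14) = 125/117546246144
P(X=15) = 5/176319369216
P(X=16) = 1/2821109907456
Sum = 1027/940369969152

P(X ≥ 14) = 1027/940369969152 ≈ 0.00%


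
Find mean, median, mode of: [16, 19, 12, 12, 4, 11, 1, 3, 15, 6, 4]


Sorted: [1, 3, 4, 4, 6, 11, 12, 12, 15, 16, 19]
Mean = 103/11
Median = 11
Freq: {16: 1, 19: 1, 12: 2, 4: 2, 11: 1, 1: 1, 3: 1, 15: 1, 6: 1}
Mode: [4, 12]

Mean=103/11, Median=11, Mode=[4, 12]


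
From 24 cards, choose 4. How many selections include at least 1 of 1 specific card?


Complement: C(24,4) - C(23,4) = 10626 - 8855 = 1771

1771


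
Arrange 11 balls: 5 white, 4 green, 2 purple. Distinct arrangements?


11!/(5!×4!×2!) = 6930

6930


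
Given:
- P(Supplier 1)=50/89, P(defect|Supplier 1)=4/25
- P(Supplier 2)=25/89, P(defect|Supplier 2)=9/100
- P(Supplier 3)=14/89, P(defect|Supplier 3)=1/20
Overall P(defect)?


P(B) = Σ P(B|Aᵢ)×P(Aᵢ)
  4/25×50/89 = 8/89
  9/100×25/89 = 9/356
  1/20×14/89 = 7/890
Sum = 219/1780

P(defect) = 219/1780 ≈ 12.30%


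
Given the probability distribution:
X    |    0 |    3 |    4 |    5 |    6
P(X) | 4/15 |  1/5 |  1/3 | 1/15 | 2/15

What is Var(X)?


E[X] = 46/15
E[X²] = 68/5
Var(X) = E[X²] - (E[X])² = 68/5 - 2116/225 = 944/225

Var(X) = 944/225 ≈ 4.1956


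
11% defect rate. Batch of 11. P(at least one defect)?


P(all good) = (89/100)^11 = 2775173073766990340489/10000000000000000000000
P(≥1 defect) = 7224826926233009659511/10000000000000000000000

P = 7224826926233009659511/10000000000000000000000 ≈ 72.25%


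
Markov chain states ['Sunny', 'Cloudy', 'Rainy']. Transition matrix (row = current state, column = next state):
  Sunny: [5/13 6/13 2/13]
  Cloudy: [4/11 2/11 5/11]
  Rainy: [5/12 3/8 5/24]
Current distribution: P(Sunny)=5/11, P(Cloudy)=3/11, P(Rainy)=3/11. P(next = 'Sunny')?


P(next=Sunny) = Σᵢ P(now=i)×P(i→Sunny)
= 5/11×5/13 + 3/11×4/11 + 3/11×5/12
= 25/143 + 12/121 + 5/44 = 2439/6292

P = 2439/6292 ≈ 0.3876


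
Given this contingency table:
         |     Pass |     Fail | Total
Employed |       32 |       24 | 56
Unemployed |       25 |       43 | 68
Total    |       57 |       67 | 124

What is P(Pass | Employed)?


P(Pass | Employed) = 32/(32+24) = 32/56 = 4/7

P(Pass|Employed) = 4/7 ≈ 57.14%


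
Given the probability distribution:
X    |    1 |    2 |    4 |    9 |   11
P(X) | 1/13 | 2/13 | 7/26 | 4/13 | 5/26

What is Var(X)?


E[X] = 165/26
E[X²] = 1383/26
Var(X) = E[X²] - (E[X])² = 1383/26 - 27225/676 = 8733/676

Var(X) = 8733/676 ≈ 12.9186


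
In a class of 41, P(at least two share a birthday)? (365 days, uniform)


P(all different) = Π(365-i)/365 for i=0..40
= 0.096848
P(match) = 1 - 0.096848 = 0.903152

P ≈ 0.9032 ≈ 90.32%


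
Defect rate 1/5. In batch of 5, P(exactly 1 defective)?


Binomial: P(X=1) = C(5,1)×p^1×(1-p)^4
= 5 × 1/5 × 256/625 = 256/625

P(X=1) = 256/625 ≈ 40.96%


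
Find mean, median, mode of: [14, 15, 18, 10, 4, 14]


Sorted: [4, 10, 14, 14, 15, 18]
Mean = 75/6 = 25/2
Median = 14
Freq: {14: 2, 15: 1, 18: 1, 10: 1, 4: 1}
Mode: [14]

Mean=25/2, Median=14, Mode=14


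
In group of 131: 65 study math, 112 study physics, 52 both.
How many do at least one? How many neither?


|A∪B| = 65+112-52 = 125
Neither = 131-125 = 6

At least one: 125; Neither: 6


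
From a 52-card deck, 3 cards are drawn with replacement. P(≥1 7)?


P(not a 7) = 48/52 = 12/13
P(none in 3 draws) = (12/13)^3 = 1728/2197
P(≥1 7) = 1 - 1728/2197 = 469/2197

P = 469/2197 ≈ 21.35%


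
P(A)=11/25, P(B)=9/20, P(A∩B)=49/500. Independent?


P(A)×P(B) = 99/500
P(A∩B) = 49/500
Not equal → NOT independent

No, not independent


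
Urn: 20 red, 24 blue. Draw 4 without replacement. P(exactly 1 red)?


Hypergeometric: C(20,1)×C(24,3)/C(44,4)
= 20×2024/135751 = 3680/12341

P(X=1) = 3680/12341 ≈ 29.82%


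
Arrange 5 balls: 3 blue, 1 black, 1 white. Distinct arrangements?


5!/(3!×1!×1!) = 20

20


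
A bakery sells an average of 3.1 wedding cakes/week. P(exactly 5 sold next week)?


Poisson(λ=3.1): P(X=5) = e^(-λ)×λ^k/k!
= e^(-3.1) × 3.1^5 / 5!
≈ 0.04504920239 × 286.29151 / 120 ≈ 0.107477

P(X=5) ≈ 0.107477 ≈ 10.75%


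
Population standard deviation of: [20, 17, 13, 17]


Mean = 67/4
  (20-67/4)²=169/16
  (17-67/4)²=1/16
  (13-67/4)²=225/16
  (17-67/4)²=1/16
Σ(x-μ)² = 99/4
σ² = (99/4)/4 = 99/16

σ = √(99/16) ≈ 2.4875


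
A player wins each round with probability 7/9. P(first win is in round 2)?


Geometric: P(X=2) = (1-p)^(k-1)×p = (2/9)^1×7/9 = 14/81

P(X=2) = 14/81 ≈ 17.28%


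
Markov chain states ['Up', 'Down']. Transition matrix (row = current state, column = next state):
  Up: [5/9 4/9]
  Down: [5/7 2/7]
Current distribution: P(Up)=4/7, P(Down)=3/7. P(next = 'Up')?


P(next=Up) = Σᵢ P(now=i)×P(i→Up)
= 4/7×5/9 + 3/7×5/7
= 20/63 + 15/49 = 275/441

P = 275/441 ≈ 0.6236


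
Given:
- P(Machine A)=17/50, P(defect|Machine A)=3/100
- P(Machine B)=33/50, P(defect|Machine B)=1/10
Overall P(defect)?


P(B) = Σ P(B|Aᵢ)×P(Aᵢ)
  3/100×17/50 = 51/5000
  1/10×33/50 = 33/500
Sum = 381/5000

P(defect) = 381/5000 ≈ 7.62%


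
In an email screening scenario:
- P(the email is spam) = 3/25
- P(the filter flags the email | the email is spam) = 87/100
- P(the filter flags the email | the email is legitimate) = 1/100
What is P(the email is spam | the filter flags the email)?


Using Bayes' theorem:
P(A|B) = P(B|A)·P(A) / P(B)

P(the filter flags the email) = 87/100 × 3/25 + 1/100 × 22/25
= 261/2500 + 11/1250 = 283/2500

P(the email is spam|the filter flags the email) = (261/2500) / (283/2500) = 261/283

P(the email is spam|the filter flags the email) = 261/283 ≈ 92.23%


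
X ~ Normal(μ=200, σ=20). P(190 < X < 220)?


z₁=(190-200)/20=-0.5, z₂=(220-200)/20=1.0
P = Φ(1.0) - Φ(-0.5) = 0.841345 - 0.308538 = 0.532807 ≈ 0.5328

P(190 < X < 220) ≈ 0.5328


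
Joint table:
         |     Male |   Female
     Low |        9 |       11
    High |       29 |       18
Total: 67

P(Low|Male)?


P(Low|Male) = 9/(9+29) = 9/38

P = 9/38 ≈ 23.68%


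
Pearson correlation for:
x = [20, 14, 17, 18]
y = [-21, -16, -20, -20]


n=4, Σx=69, Σy=-77, Σxy=-1344, Σx²=1209, Σy²=1497
r = (4×(-1344) - 69×(-77))/√((4×1209 - 69²)(4×1497 - (-77)²))
= -63/√(75×59) = -63/√4425 ≈ -63/66.5207 ≈ -0.9471

r ≈ -0.9471


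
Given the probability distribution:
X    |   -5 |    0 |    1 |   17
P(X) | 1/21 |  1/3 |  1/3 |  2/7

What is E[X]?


E[X] = Σ x·P(X=x)
= (-5)×(1/21) + (0)×(1/3) + (1)×(1/3) + (17)×(2/7)
= 104/21

E[X] = 104/21


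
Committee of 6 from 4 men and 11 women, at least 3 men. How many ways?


Count by #men:
  3M,3W: C(4,3)×C(11,3)=660
  4M,2W: C(4,4)×C(11,2)=55
Total = 715

715


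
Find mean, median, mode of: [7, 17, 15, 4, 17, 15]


Sorted: [4, 7, 15, 15, 17, 17]
Mean = 75/6 = 25/2
Median = 15
Freq: {7: 1, 17: 2, 15: 2, 4: 1}
Mode: [15, 17]

Mean=25/2, Median=15, Mode=[15, 17]


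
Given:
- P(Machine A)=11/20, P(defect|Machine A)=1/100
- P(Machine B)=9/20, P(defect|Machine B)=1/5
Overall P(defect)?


P(B) = Σ P(B|Aᵢ)×P(Aᵢ)
  1/100×11/20 = 11/2000
  1/5×9/20 = 9/100
Sum = 191/2000

P(defect) = 191/2000 ≈ 9.55%


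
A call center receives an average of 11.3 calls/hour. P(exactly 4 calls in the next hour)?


Poisson(λ=11.3): P(X=4) = e^(-λ)×λ^k/k!
= e^(-11.3) × 11.3^4 / 4!
≈ 1.237292426e-05 × 16304.7361 / 24 ≈ 0.008406

P(X=4) ≈ 0.008406 ≈ 0.84%


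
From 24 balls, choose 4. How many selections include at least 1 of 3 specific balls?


Complement: C(24,4) - C(21,4) = 10626 - 5985 = 4641

4641


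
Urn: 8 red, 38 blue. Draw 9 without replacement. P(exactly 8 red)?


Hypergeometric: C(8,8)×C(38,1)/C(46,9)
= 1×38/1101716330 = 1/28992535

P(X=8) = 1/28992535 ≈ 0.00%


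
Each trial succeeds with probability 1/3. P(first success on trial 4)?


Geometric: P(X=4) = (1-p)^(k-1)×p = (2/3)^3×1/3 = 8/81

P(X=4) = 8/81 ≈ 9.88%


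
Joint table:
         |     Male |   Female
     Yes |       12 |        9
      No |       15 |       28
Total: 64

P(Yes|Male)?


P(Yes|Male) = 12/(12+15) = 12/27 = 4/9

P = 4/9 ≈ 44.44%


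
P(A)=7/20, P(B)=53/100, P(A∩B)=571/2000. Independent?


P(A)×P(B) = 371/2000
P(A∩B) = 571/2000
Not equal → NOT independent

No, not independent


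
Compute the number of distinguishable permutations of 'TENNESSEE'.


Letters: 9, freq: {'T': 1, 'E': 4, 'N': 2, 'S': 2}
9!/(1!×4!×2!×2!) = 362880/96 = 3780

3780


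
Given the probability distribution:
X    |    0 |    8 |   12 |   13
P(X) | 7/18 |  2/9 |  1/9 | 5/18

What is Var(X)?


E[X] = 121/18
E[X²] = 463/6
Var(X) = E[X²] - (E[X])² = 463/6 - 14641/324 = 10361/324

Var(X) = 10361/324 ≈ 31.9784


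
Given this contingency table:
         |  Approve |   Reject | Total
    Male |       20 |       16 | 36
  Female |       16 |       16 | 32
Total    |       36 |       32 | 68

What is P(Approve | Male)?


P(Approve | Male) = 20/(20+16) = 20/36 = 5/9

P(Approve|Male) = 5/9 ≈ 55.56%


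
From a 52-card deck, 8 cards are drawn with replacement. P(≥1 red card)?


P(not a red card) = 26/52 = 1/2
P(none in 8 draws) = (1/2)^8 = 1/256
P(≥1 red card) = 1 - 1/256 = 255/256

P = 255/256 ≈ 99.61%


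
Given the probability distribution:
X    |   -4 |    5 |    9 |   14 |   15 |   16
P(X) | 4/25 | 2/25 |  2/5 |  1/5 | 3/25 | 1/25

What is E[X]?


E[X] = Σ x·P(X=x)
= (-4)×(4/25) + (5)×(2/25) + (9)×(2/5) + (14)×(1/5) + (15)×(3/25) + (16)×(1/25)
= 43/5

E[X] = 43/5


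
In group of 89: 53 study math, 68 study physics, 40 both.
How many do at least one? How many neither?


|A∪B| = 53+68-40 = 81
Neither = 89-81 = 8

At least one: 81; Neither: 8


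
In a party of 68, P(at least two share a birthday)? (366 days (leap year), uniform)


P(all different) = Π(366-i)/366 for i=0..67
= 0.001299
P(match) = 1 - 0.001299 = 0.998701

P ≈ 0.9987 ≈ 99.87%


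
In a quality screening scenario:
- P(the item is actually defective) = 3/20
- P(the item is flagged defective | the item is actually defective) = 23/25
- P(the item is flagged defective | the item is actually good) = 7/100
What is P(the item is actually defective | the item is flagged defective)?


Using Bayes' theorem:
P(A|B) = P(B|A)·P(A) / P(B)

P(the item is flagged defective) = 23/25 × 3/20 + 7/100 × 17/20
= 69/500 + 119/2000 = 79/400

P(the item is actually defective|the item is flagged defective) = (69/500) / (79/400) = 276/395

P(the item is actually defective|the item is flagged defective) = 276/395 ≈ 69.87%


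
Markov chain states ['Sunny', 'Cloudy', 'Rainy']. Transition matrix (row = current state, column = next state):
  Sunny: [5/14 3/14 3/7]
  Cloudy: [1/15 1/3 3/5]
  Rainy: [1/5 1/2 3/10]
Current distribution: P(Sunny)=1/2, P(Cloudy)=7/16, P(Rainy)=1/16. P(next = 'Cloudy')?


P(next=Cloudy) = Σᵢ P(now=i)×P(i→Cloudy)
= 1/2×3/14 + 7/16×1/3 + 1/16×1/2
= 3/28 + 7/48 + 1/32 = 191/672

P = 191/672 ≈ 0.2842


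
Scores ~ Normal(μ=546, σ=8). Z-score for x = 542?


z = (x - μ)/σ = (542 - 546)/8 = -0.5

z = -0.5


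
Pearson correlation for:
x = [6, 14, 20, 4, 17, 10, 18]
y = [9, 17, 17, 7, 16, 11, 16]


n=7, Σx=89, Σy=93, Σxy=1330, Σx²=1361, Σy²=1341
r = (7×1330 - 89×93)/√((7×1361 - 89²)(7×1341 - 93²))
= 1033/√(1606×738) = 1033/√1185228 ≈ 1033/1088.6818 ≈ 0.9489

r ≈ 0.9489


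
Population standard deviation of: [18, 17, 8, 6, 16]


Mean = 65/5 = 13
  (18-13)²=25
  (17-13)²=16
  (8-13)²=25
  (6-13)²=49
  (16-13)²=9
Σ(x-μ)² = 124
σ² = 124/5

σ = √(124/5) ≈ 4.9800


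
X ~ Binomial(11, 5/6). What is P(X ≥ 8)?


P(X ≥ 8) = Σ P(X=i) for i=8..11
P(X=8) = 21484375/120932352
P(X=9) = 107421875/362797056
P(X=10) = 107421875/362797056
P(X=11) = 48828125/362797056
Sum = 13671875/15116544

P(X ≥ 8) = 13671875/15116544 ≈ 90.44%


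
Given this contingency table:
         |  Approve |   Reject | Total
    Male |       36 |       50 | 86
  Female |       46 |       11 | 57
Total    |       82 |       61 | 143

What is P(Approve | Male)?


P(Approve | Male) = 36/(36+50) = 36/86 = 18/43

P(Approve|Male) = 18/43 ≈ 41.86%


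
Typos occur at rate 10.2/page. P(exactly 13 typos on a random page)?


Poisson(λ=10.2): P(X=13) = e^(-λ)×λ^k/k!
= e^(-10.2) × 10.2^13 / 13!
≈ 3.717031868e-05 × 1.29360663045e+13 / 6227020800 ≈ 0.077218

P(X=13) ≈ 0.077218 ≈ 7.72%


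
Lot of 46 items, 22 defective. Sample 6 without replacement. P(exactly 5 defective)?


Hypergeometric: C(22,5)×C(24,1)/C(46,6)
= 26334×24/9366819 = 2736/40549

P(X=5) = 2736/40549 ≈ 6.75%


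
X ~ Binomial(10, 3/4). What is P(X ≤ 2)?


P(X ≤ 2) = Σ P(X=i) for i=0..2
P(X=0) = 1/1048576
P(X=1) = 15/524288
P(X=2) = 405/1048576
Sum = 109/262144

P(X ≤ 2) = 109/262144 ≈ 0.04%


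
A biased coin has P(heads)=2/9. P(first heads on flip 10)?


Geometric: P(X=10) = (1-p)^(k-1)×p = (7/9)^9×2/9 = 80707214/3486784401

P(X=10) = 80707214/3486784401 ≈ 2.31%


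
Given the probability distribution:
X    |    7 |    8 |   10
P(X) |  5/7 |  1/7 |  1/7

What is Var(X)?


E[X] = 53/7
E[X²] = 409/7
Var(X) = E[X²] - (E[X])² = 409/7 - 2809/49 = 54/49

Var(X) = 54/49 ≈ 1.1020


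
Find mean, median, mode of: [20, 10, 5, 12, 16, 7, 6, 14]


Sorted: [5, 6, 7, 10, 12, 14, 16, 20]
Mean = 90/8 = 45/4
Median = 11
Freq: {20: 1, 10: 1, 5: 1, 12: 1, 16: 1, 7: 1, 6: 1, 14: 1}
Mode: No mode

Mean=45/4, Median=11, Mode=No mode


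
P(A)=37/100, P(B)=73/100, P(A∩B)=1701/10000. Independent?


P(A)×P(B) = 2701/10000
P(A∩B) = 1701/10000
Not equal → NOT independent

No, not independent


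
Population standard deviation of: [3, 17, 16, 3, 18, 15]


Mean = 72/6 = 12
  (3-12)²=81
  (17-12)²=25
  (16-12)²=16
  (3-12)²=81
  (18-12)²=36
  (15-12)²=9
Σ(x-μ)² = 248
σ² = 248/6 = 124/3

σ = √(124/3) ≈ 6.4291


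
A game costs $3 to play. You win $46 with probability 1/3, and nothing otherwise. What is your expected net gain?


E[gain] = (46-3)×1/3 + (-3)×2/3
= 43/3 - 2 = 37/3

Expected net gain = $37/3 ≈ $12.33


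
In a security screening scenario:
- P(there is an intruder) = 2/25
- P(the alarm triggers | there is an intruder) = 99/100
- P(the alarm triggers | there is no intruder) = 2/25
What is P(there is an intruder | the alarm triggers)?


Using Bayes' theorem:
P(A|B) = P(B|A)·P(A) / P(B)

P(the alarm triggers) = 99/100 × 2/25 + 2/25 × 23/25
= 99/1250 + 46/625 = 191/1250

P(there is an intruder|the alarm triggers) = (99/1250) / (191/1250) = 99/191

P(there is an intruder|the alarm triggers) = 99/191 ≈ 51.83%


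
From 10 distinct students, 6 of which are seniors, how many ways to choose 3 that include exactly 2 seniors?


Choose 2 of the 6 seniors and 1 of the other 4 students:
C(6,2)×C(4,1) = 15×4 = 60

60


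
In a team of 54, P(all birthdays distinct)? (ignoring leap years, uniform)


P(all different) = Π(365-i)/365 for i=0..53
= (365/365)×(364/365)×...×(312/365)
= 0.016123

P ≈ 0.0161 ≈ 1.61%


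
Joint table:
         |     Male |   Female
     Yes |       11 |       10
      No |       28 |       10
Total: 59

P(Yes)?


P(Yes) = (11+10)/59 = 21/59

P(Yes) = 21/59 ≈ 35.59%


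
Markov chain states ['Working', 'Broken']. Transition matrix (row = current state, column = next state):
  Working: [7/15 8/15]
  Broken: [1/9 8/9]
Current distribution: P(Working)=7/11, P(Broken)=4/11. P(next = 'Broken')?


P(next=Broken) = Σᵢ P(now=i)×P(i→Broken)
= 7/11×8/15 + 4/11×8/9
= 56/165 + 32/99 = 328/495

P = 328/495 ≈ 0.6626


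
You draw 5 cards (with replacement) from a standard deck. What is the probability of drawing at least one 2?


P(not a 2) = 48/52 = 12/13
P(none in 5 draws) = (12/13)^5 = 248832/371293
P(≥1 2) = 1 - 248832/371293 = 122461/371293

P = 122461/371293 ≈ 32.98%


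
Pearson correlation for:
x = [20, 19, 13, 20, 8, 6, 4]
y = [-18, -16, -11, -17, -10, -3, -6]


n=7, Σx=90, Σy=-81, Σxy=-1269, Σx²=1446, Σy²=1135
r = (7×(-1269) - 90×(-81))/√((7×1446 - 90²)(7×1135 - (-81)²))
= -1593/√(2022×1384) = -1593/√2798448 ≈ -1593/1672.8562 ≈ -0.9523

r ≈ -0.9523


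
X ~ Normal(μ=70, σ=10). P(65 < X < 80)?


z₁=(65-70)/10=-0.5, z₂=(80-70)/10=1.0
P = Φ(1.0) - Φ(-0.5) = 0.841345 - 0.308538 = 0.532807 ≈ 0.5328

P(65 < X < 80) ≈ 0.5328


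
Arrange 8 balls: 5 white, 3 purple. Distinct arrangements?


8!/(5!×3!) = 56

56


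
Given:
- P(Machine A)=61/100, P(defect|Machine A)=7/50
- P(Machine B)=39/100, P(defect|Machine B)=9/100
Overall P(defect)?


P(B) = Σ P(B|Aᵢ)×P(Aᵢ)
  7/50×61/100 = 427/5000
  9/100×39/100 = 351/10000
Sum = 241/2000

P(defect) = 241/2000 ≈ 12.05%


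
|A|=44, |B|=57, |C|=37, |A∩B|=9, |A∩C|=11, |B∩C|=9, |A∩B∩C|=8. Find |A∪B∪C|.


|A∪B∪C| = 44+57+37-9-11-9+8 = 117

|A∪B∪C| = 117


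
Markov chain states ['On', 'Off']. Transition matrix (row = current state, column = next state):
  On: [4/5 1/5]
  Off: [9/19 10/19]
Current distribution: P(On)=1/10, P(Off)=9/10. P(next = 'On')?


P(next=On) = Σᵢ P(now=i)×P(i→On)
= 1/10×4/5 + 9/10×9/19
= 2/25 + 81/190 = 481/950

P = 481/950 ≈ 0.5063


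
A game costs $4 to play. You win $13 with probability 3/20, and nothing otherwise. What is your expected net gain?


E[gain] = (13-4)×3/20 + (-4)×17/20
= 27/20 - 17/5 = -41/20

Expected net gain = $-41/20 ≈ $-2.05


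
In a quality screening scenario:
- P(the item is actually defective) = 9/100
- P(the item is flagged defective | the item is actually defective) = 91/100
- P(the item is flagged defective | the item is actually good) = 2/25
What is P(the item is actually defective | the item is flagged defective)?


Using Bayes' theorem:
P(A|B) = P(B|A)·P(A) / P(B)

P(the item is flagged defective) = 91/100 × 9/100 + 2/25 × 91/100
= 819/10000 + 91/1250 = 1547/10000

P(the item is actually defective|the item is flagged defective) = (819/10000) / (1547/10000) = 9/17

P(the item is actually defective|the item is flagged defective) = 9/17 ≈ 52.94%


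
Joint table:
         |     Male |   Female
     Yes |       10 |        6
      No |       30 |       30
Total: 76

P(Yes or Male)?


P(Yes∨Male) = P(Yes) + P(Male) - P(Yes∧Male)
= (16 + 40 - 10)/76 = 46/76 = 23/38

P = 23/38 ≈ 60.53%


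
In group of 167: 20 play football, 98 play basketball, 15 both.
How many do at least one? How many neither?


|A∪B| = 20+98-15 = 103
Neither = 167-103 = 64

At least one: 103; Neither: 64


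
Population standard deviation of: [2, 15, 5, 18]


Mean = 40/4 = 10
  (2-10)²=64
  (15-10)²=25
  (5-10)²=25
  (18-10)²=64
Σ(x-μ)² = 178
σ² = 178/4 = 89/2

σ = √(89/2) ≈ 6.6708


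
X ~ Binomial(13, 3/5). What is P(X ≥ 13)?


P(X ≥ 13) = Σ P(X=i) for i=13..13
P(X=13) = 1594323/1220703125
Sum = 1594323/1220703125

P(X ≥ 13) = 1594323/1220703125 ≈ 0.13%


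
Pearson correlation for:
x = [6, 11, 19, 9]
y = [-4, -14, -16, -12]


n=4, Σx=45, Σy=-46, Σxy=-590, Σx²=599, Σy²=612
r = (4×(-590) - 45×(-46))/√((4×599 - 45²)(4×612 - (-46)²))
= -290/√(371×332) = -290/√123172 ≈ -290/350.9587 ≈ -0.8263

r ≈ -0.8263


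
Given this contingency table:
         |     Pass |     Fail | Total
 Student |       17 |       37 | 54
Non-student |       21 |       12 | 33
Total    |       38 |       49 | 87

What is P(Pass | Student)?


P(Pass | Student) = 17/(17+37) = 17/54

P(Pass|Student) = 17/54 ≈ 31.48%


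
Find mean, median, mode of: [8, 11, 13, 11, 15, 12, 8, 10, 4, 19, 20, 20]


Sorted: [4, 8, 8, 10, 11, 11, 12, 13, 15, 19, 20, 20]
Mean = 151/12
Median = 23/2
Freq: {8: 2, 11: 2, 13: 1, 15: 1, 12: 1, 10: 1, 4: 1, 19: 1, 20: 2}
Mode: [8, 11, 20]

Mean=151/12, Median=23/2, Mode=[8, 11, 20]


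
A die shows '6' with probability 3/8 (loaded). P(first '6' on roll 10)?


Geometric: P(X=10) = (1-p)^(k-1)×p = (5/8)^9×3/8 = 5859375/1073741824

P(X=10) = 5859375/1073741824 ≈ 0.55%


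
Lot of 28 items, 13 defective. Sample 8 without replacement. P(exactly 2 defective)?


Hypergeometric: C(13,2)×C(15,6)/C(28,8)
= 78×5005/3108105 = 26/207

P(X=2) = 26/207 ≈ 12.56%


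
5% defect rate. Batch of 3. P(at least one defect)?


P(all good) = (19/20)^3 = 6859/8000
P(≥1 defect) = 1141/8000

P = 1141/8000 ≈ 14.26%


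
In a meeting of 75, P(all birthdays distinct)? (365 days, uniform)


P(all different) = Π(365-i)/365 for i=0..74
= (365/365)×(364/365)×...×(291/365)
= 0.000280

P ≈ 0.0003 ≈ 0.03%


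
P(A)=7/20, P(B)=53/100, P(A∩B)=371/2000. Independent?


P(A)×P(B) = 371/2000
P(A∩B) = 371/2000
Equal ✓ → Independent

Yes, independent


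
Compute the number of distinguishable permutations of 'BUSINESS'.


Letters: 8, freq: {'B': 1, 'U': 1, 'S': 3, 'I': 1, 'N': 1, 'E': 1}
8!/(1!×1!×3!×1!×1!×1!) = 40320/6 = 6720

6720


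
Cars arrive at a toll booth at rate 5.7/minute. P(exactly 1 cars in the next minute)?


Poisson(λ=5.7): P(X=1) = e^(-λ)×λ^k/k!
= e^(-5.7) × 5.7^1 / 1!
≈ 0.003345965457 × 5.7 / 1 ≈ 0.019072

P(X=1) ≈ 0.019072 ≈ 1.91%


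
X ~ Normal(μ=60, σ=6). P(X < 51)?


z = (51-60)/6 = -1.5
P(Z < -1.5) = 0.0668

P(X < 51) ≈ 0.0668


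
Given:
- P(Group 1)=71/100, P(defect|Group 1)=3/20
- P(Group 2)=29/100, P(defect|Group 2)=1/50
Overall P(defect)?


P(B) = Σ P(B|Aᵢ)×P(Aᵢ)
  3/20×71/100 = 213/2000
  1/50×29/100 = 29/5000
Sum = 1123/10000

P(defect) = 1123/10000 ≈ 11.23%


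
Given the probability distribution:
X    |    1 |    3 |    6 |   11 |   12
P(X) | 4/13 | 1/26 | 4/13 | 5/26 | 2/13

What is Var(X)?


E[X] = 81/13
E[X²] = 743/13
Var(X) = E[X²] - (E[X])² = 743/13 - 6561/169 = 3098/169

Var(X) = 3098/169 ≈ 18.3314


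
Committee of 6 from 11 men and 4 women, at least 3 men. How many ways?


Count by #men:
  3M,3W: C(11,3)×C(4,3)=660
  4M,2W: C(11,4)×C(4,2)=1980
  5M,1W: C(11,5)×C(4,1)=1848
  6M,0W: C(11,6)×C(4,0)=462
Total = 4950

4950


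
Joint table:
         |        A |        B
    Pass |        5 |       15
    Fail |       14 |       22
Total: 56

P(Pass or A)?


P(Pass∨A) = P(Pass) + P(A) - P(Pass∧A)
= (20 + 19 - 5)/56 = 34/56 = 17/28

P = 17/28 ≈ 60.71%


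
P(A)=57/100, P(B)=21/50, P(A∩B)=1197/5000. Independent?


P(A)×P(B) = 1197/5000
P(A∩B) = 1197/5000
Equal ✓ → Independent

Yes, independent


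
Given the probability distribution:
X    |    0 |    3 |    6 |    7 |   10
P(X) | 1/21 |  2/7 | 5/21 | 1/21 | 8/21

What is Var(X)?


E[X] = 45/7
E[X²] = 361/7
Var(X) = E[X²] - (E[X])² = 361/7 - 2025/49 = 502/49

Var(X) = 502/49 ≈ 10.2449


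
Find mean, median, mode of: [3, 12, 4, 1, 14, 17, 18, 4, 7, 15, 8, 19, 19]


Sorted: [1, 3, 4, 4, 7, 8, 12, 14, 15, 17, 18, 19, 19]
Mean = 141/13
Median = 12
Freq: {3: 1, 12: 1, 4: 2, 1: 1, 14: 1, 17: 1, 18: 1, 7: 1, 15: 1, 8: 1, 19: 2}
Mode: [4, 19]

Mean=141/13, Median=12, Mode=[4, 19]


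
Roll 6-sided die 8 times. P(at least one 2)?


P(no 2)^8 = (5/6)^8 = 390625/1679616
P(≥1) = 1 - 390625/1679616 = 1288991/1679616

P = 1288991/1679616 ≈ 76.74%


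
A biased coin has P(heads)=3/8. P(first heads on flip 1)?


Geometric: P(X=1) = (1-p)^(k-1)×p = (5/8)^0×3/8 = 3/8

P(X=1) = 3/8 ≈ 37.50%


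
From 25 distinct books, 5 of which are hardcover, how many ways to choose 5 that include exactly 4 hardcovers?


Choose 4 of the 5 hardcovers and 1 of the other 20 books:
C(5,4)×C(20,1) = 5×20 = 100

100


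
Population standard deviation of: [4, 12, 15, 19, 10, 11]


Mean = 71/6
  (4-71/6)²=2209/36
  (12-71/6)²=1/36
  (15-71/6)²=361/36
  (19-71/6)²=1849/36
  (10-71/6)²=121/36
  (11-71/6)²=25/36
Σ(x-μ)² = 761/6
σ² = (761/6)/6 = 761/36

σ = √(761/36) ≈ 4.5977


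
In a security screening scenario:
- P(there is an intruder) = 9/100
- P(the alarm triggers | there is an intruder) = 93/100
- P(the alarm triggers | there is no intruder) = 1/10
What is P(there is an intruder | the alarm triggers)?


Using Bayes' theorem:
P(A|B) = P(B|A)·P(A) / P(B)

P(the alarm triggers) = 93/100 × 9/100 + 1/10 × 91/100
= 837/10000 + 91/1000 = 1747/10000

P(there is an intruder|the alarm triggers) = (837/10000) / (1747/10000) = 837/1747

P(there is an intruder|the alarm triggers) = 837/1747 ≈ 47.91%


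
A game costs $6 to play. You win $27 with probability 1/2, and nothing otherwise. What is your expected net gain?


E[gain] = (27-6)×1/2 + (-6)×1/2
= 21/2 - 3 = 15/2

Expected net gain = $15/2 ≈ $7.50


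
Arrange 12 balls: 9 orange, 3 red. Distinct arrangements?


12!/(9!×3!) = 220

220


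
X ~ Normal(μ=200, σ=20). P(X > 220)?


z = (220-200)/20 = 1.0
P(X > 220) = 1 - P(Z ≤ 1.0) = 1 - 0.8413 = 0.1587

P(X > 220) ≈ 0.1587


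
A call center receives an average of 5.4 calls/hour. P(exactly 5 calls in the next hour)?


Poisson(λ=5.4): P(X=5) = e^(-λ)×λ^k/k!
= e^(-5.4) × 5.4^5 / 5!
≈ 0.004516580943 × 4591.65024 / 120 ≈ 0.172821

P(X=5) ≈ 0.172821 ≈ 17.28%


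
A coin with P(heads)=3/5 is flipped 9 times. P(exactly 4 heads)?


Binomial: P(X=4) = C(9,4)×p^4×(1-p)^5
= 126 × 81/625 × 32/3125 = 326592/1953125

P(X=4) = 326592/1953125 ≈ 16.72%


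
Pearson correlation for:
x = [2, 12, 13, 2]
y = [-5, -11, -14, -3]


n=4, Σx=29, Σy=-33, Σxy=-330, Σx²=321, Σy²=351
r = (4×(-330) - 29×(-33))/√((4×321 - 29²)(4×351 - (-33)²))
= -363/√(443×315) = -363/√139545 ≈ -363/373.5572 ≈ -0.9717

r ≈ -0.9717


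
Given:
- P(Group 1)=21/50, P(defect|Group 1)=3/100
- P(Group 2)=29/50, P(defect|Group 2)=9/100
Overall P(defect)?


P(B) = Σ P(B|Aᵢ)×P(Aᵢ)
  3/100×21/50 = 63/5000
  9/100×29/50 = 261/5000
Sum = 81/1250

P(defect) = 81/1250 ≈ 6.48%


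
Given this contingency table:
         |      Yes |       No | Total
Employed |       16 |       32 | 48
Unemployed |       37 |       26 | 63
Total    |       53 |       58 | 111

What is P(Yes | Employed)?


P(Yes | Employed) = 16/(16+32) = 16/48 = 1/3

P(Yes|Employed) = 1/3 ≈ 33.33%


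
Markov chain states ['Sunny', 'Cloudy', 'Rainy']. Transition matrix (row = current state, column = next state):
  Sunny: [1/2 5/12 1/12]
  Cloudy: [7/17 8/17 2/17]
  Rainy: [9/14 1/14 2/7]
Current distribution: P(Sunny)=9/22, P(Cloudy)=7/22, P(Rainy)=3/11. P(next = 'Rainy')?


P(next=Rainy) = Σᵢ P(now=i)×P(i→Rainy)
= 9/22×1/12 + 7/22×2/17 + 3/11×2/7
= 3/88 + 7/187 + 6/77 = 1565/10472

P = 1565/10472 ≈ 0.1494


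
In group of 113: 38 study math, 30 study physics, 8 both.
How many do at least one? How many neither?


|A∪B| = 38+30-8 = 60
Neither = 113-60 = 53

At least one: 60; Neither: 53


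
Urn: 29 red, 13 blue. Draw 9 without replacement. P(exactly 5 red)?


Hypergeometric: C(29,5)×C(13,4)/C(42,9)
= 118755×715/445891810 = 186615/979982

P(X=5) = 186615/979982 ≈ 19.04%


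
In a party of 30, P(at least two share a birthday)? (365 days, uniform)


P(all different) = Π(365-i)/365 for i=0..29
= 0.293684
P(match) = 1 - 0.293684 = 0.706316

P ≈ 0.7063 ≈ 70.63%


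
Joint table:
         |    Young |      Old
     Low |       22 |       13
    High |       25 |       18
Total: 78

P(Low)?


P(Low) = (22+13)/78 = 35/78

P(Low) = 35/78 ≈ 44.87%


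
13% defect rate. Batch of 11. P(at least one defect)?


P(all good) = (87/100)^11 = 2161283703465490489863/10000000000000000000000
P(≥1 defect) = 7838716296534509510137/10000000000000000000000

P = 7838716296534509510137/10000000000000000000000 ≈ 78.39%


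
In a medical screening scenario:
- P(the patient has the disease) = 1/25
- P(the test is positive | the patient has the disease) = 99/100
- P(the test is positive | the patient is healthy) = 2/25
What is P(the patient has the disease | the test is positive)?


Using Bayes' theorem:
P(A|B) = P(B|A)·P(A) / P(B)

P(the test is positive) = 99/100 × 1/25 + 2/25 × 24/25
= 99/2500 + 48/625 = 291/2500

P(the patient has the disease|the test is positive) = (99/2500) / (291/2500) = 33/97

P(the patient has the disease|the test is positive) = 33/97 ≈ 34.02%


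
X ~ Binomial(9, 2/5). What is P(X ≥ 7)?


P(X ≥ 7) = Σ P(X=i) for i=7..9
P(X=7) = 41472/1953125
P(X=8) = 6912/1953125
P(X=9) = 512/1953125
Sum = 48896/1953125

P(X ≥ 7) = 48896/1953125 ≈ 2.50%


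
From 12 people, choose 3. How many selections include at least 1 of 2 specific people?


Complement: C(12,3) - C(10,3) = 220 - 120 = 100

100


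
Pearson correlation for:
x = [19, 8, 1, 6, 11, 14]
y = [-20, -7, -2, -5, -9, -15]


n=6, Σx=59, Σy=-58, Σxy=-777, Σx²=779, Σy²=784
r = (6×(-777) - 59×(-58))/√((6×779 - 59²)(6×784 - (-58)²))
= -1240/√(1193×1340) = -1240/√1598620 ≈ -1240/1264.3655 ≈ -0.9807

r ≈ -0.9807


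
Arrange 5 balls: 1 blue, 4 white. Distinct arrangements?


5!/(1!×4!) = 5

5


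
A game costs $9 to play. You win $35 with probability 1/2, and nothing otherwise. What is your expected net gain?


E[gain] = (35-9)×1/2 + (-9)×1/2
= 13 - 9/2 = 17/2

Expected net gain = $17/2 ≈ $8.50


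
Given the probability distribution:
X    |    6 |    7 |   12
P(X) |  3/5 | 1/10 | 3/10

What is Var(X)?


E[X] = 79/10
E[X²] = 697/10
Var(X) = E[X²] - (E[X])² = 697/10 - 6241/100 = 729/100

Var(X) = 729/100 ≈ 7.2900


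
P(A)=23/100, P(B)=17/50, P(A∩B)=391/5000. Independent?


P(A)×P(B) = 391/5000
P(A∩B) = 391/5000
Equal ✓ → Independent

Yes, independent


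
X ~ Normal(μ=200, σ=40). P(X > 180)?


z = (180-200)/40 = -0.5
P(X > 180) = 1 - P(Z ≤ -0.5) = 1 - 0.3085 = 0.6915

P(X > 180) ≈ 0.6915


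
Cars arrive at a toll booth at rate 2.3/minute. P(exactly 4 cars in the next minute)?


Poisson(λ=2.3): P(X=4) = e^(-λ)×λ^k/k!
= e^(-2.3) × 2.3^4 / 4!
≈ 0.1002588437 × 27.9841 / 24 ≈ 0.116902

P(X=4) ≈ 0.116902 ≈ 11.69%


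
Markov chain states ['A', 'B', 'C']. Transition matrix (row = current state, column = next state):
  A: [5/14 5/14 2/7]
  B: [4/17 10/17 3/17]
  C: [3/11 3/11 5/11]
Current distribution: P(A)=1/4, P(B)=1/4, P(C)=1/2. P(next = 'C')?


P(next=C) = Σᵢ P(now=i)×P(i→C)
= 1/4×2/7 + 1/4×3/17 + 1/2×5/11
= 1/14 + 3/68 + 5/22 = 1795/5236

P = 1795/5236 ≈ 0.3428


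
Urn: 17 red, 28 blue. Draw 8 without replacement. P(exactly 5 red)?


Hypergeometric: C(17,5)×C(28,3)/C(45,8)
= 6188×3276/215553195 = 173264/1842335

P(X=5) = 173264/1842335 ≈ 9.40%


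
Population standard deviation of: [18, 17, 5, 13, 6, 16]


Mean = 75/6 = 25/2
  (18-25/2)²=121/4
  (17-25/2)²=81/4
  (5-25/2)²=225/4
  (13-25/2)²=1/4
  (6-25/2)²=169/4
  (16-25/2)²=49/4
Σ(x-μ)² = 323/2
σ² = (323/2)/6 = 323/12

σ = √(323/12) ≈ 5.1881


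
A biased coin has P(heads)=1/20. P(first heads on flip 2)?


Geometric: P(X=2) = (1-p)^(k-1)×p = (19/20)^1×1/20 = 19/400

P(X=2) = 19/400 ≈ 4.75%


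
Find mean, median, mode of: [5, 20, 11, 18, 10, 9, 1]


Sorted: [1, 5, 9, 10, 11, 18, 20]
Mean = 74/7
Median = 10
Freq: {5: 1, 20: 1, 11: 1, 18: 1, 10: 1, 9: 1, 1: 1}
Mode: No mode

Mean=74/7, Median=10, Mode=No mode


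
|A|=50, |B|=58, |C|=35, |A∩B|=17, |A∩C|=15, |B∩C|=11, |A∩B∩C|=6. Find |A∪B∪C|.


|A∪B∪C| = 50+58+35-17-15-11+6 = 106

|A∪B∪C| = 106


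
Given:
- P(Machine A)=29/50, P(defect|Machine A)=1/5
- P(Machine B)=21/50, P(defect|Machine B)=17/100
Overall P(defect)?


P(B) = Σ P(B|Aᵢ)×P(Aᵢ)
  1/5×29/50 = 29/250
  17/100×21/50 = 357/5000
Sum = 937/5000

P(defect) = 937/5000 ≈ 18.74%


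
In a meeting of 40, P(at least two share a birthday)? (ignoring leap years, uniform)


P(all different) = Π(365-i)/365 for i=0..39
= 0.108768
P(match) = 1 - 0.108768 = 0.891232

P ≈ 0.8912 ≈ 89.12%


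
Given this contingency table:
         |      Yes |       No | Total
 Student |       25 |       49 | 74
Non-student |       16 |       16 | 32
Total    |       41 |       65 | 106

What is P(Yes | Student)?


P(Yes | Student) = 25/(25+49) = 25/74

P(Yes|Student) = 25/74 ≈ 33.78%


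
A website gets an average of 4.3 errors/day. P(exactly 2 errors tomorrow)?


Poisson(λ=4.3): P(X=2) = e^(-λ)×λ^k/k!
= e^(-4.3) × 4.3^2 / 2!
≈ 0.01356855901 × 18.49 / 2 ≈ 0.125441

P(X=2) ≈ 0.125441 ≈ 12.54%


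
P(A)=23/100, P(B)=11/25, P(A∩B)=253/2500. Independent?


P(A)×P(B) = 253/2500
P(A∩B) = 253/2500
Equal ✓ → Independent

Yes, independent


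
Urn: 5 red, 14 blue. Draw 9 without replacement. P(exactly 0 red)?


Hypergeometric: C(5,0)×C(14,9)/C(19,9)
= 1×2002/92378 = 7/323

P(X=0) = 7/323 ≈ 2.17%


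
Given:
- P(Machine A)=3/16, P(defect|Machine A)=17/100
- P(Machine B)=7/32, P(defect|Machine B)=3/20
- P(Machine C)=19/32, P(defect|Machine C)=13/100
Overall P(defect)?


P(B) = Σ P(B|Aᵢ)×P(Aᵢ)
  17/100×3/16 = 51/1600
  3/20×7/32 = 21/640
  13/100×19/32 = 247/3200
Sum = 227/1600

P(defect) = 227/1600 ≈ 14.19%


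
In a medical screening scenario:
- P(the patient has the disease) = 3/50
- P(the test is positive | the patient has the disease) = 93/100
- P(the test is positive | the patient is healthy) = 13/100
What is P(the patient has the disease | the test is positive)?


Using Bayes' theorem:
P(A|B) = P(B|A)·P(A) / P(B)

P(the test is positive) = 93/100 × 3/50 + 13/100 × 47/50
= 279/5000 + 611/5000 = 89/500

P(the patient has the disease|the test is positive) = (279/5000) / (89/500) = 279/890

P(the patient has the disease|the test is positive) = 279/890 ≈ 31.35%


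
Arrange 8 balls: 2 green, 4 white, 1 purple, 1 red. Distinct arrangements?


8!/(2!×4!×1!×1!) = 840

840


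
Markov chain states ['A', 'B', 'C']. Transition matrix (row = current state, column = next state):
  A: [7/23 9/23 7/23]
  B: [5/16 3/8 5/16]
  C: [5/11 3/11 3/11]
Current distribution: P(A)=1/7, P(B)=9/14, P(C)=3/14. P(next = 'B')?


P(next=B) = Σᵢ P(now=i)×P(i→B)
= 1/7×9/23 + 9/14×3/8 + 3/14×3/11
= 9/161 + 27/112 + 9/154 = 10071/28336

P = 10071/28336 ≈ 0.3554


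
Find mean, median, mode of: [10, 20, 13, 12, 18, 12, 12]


Sorted: [10, 12, 12, 12, 13, 18, 20]
Mean = 97/7
Median = 12
Freq: {10: 1, 20: 1, 13: 1, 12: 3, 18: 1}
Mode: [12]

Mean=97/7, Median=12, Mode=12


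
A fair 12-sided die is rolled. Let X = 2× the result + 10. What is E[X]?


E[die] = (1+12)/2 = 13/2
E[X] = 2×13/2 + 10 = 23

E[X] = 23


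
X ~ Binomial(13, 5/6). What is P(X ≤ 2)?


P(X ≤ 2) = Σ P(X=i) for i=0..2
P(X=0) = 1/13060694016
P(X=1) = 65/13060694016
P(X=2) = 325/2176782336
Sum = 7/45349632

P(X ≤ 2) = 7/45349632 ≈ 0.00%


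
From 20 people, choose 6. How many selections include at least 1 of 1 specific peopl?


Complement: C(20,6) - C(19,6) = 38760 - 27132 = 11628

11628


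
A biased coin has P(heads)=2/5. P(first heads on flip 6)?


Geometric: P(X=6) = (1-p)^(k-1)×p = (3/5)^5×2/5 = 486/15625

P(X=6) = 486/15625 ≈ 3.11%


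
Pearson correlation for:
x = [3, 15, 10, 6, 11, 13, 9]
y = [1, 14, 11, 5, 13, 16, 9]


n=7, Σx=67, Σy=69, Σxy=785, Σx²=741, Σy²=849
r = (7×785 - 67×69)/√((7×741 - 67²)(7×849 - 69²))
= 872/√(698×1182) = 872/√825036 ≈ 872/908.3149 ≈ 0.9600

r ≈ 0.9600


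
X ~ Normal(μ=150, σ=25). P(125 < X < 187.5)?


z₁=(125-150)/25=-1.0, z₂=(187.5-150)/25=1.5
P = Φ(1.5) - Φ(-1.0) = 0.933193 - 0.158655 = 0.774538 ≈ 0.7745

P(125 < X < 187.5) ≈ 0.7745


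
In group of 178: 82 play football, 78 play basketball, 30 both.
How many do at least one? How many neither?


|A∪B| = 82+78-30 = 130
Neither = 178-130 = 48

At least one: 130; Neither: 48


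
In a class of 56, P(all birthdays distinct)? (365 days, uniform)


P(all different) = Π(365-i)/365 for i=0..55
= (365/365)×(364/365)×...×(310/365)
= 0.011668

P ≈ 0.0117 ≈ 1.17%


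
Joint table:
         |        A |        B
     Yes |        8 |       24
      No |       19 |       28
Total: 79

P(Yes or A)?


P(Yes∨A) = P(Yes) + P(A) - P(Yes∧A)
= (32 + 27 - 8)/79 = 51/79

P = 51/79 ≈ 64.56%


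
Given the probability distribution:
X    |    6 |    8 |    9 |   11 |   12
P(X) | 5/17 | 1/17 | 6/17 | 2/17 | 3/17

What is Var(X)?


E[X] = 150/17
E[X²] = 1404/17
Var(X) = E[X²] - (E[X])² = 1404/17 - 22500/289 = 1368/289

Var(X) = 1368/289 ≈ 4.7336


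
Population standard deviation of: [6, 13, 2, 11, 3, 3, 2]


Mean = 40/7
  (6-40/7)²=4/49
  (13-40/7)²=2601/49
  (2-40/7)²=676/49
  (11-40/7)²=1369/49
  (3-40/7)²=361/49
  (3-40/7)²=361/49
  (2-40/7)²=676/49
Σ(x-μ)² = 864/7
σ² = (864/7)/7 = 864/49

σ = √(864/49) ≈ 4.1991


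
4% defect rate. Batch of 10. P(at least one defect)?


P(all good) = (24/25)^10 = 63403380965376/95367431640625
P(≥1 defect) = 31964050675249/95367431640625

P = 31964050675249/95367431640625 ≈ 33.52%
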